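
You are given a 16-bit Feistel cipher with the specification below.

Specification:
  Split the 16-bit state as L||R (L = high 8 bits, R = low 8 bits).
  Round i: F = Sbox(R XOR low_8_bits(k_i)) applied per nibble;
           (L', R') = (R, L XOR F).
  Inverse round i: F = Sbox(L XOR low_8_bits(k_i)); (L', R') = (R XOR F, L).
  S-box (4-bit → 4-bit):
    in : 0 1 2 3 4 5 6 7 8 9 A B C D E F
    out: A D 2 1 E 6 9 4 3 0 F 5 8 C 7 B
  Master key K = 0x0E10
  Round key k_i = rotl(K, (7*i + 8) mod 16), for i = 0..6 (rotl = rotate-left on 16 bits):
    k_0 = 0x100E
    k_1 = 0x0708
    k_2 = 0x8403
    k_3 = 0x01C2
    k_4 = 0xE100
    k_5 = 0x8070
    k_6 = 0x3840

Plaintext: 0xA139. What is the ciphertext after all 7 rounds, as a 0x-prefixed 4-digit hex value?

s_0 = plaintext = 0xA139
s_1 = Round(s_0, k_0) = 0x39B5
s_2 = Round(s_1, k_1) = 0xB565
s_3 = Round(s_2, k_2) = 0x652C
s_4 = Round(s_3, k_3) = 0x2C12
s_5 = Round(s_4, k_4) = 0x12FE
s_6 = Round(s_5, k_5) = 0xFE25
s_7 = Round(s_6, k_6) = 0x2568

0x2568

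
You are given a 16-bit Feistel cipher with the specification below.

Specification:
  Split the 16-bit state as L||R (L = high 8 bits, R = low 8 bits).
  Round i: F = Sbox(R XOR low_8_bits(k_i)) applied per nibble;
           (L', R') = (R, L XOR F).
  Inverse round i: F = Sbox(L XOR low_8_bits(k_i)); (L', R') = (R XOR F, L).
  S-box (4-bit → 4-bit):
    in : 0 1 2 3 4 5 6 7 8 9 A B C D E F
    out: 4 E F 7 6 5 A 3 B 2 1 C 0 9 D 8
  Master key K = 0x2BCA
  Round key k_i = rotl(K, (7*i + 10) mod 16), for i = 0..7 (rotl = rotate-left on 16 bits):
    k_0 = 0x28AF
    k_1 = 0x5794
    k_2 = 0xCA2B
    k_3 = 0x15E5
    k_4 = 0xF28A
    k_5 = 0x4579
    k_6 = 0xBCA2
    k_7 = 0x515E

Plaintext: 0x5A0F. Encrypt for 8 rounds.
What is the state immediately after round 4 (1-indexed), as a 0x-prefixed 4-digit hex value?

0x8B33

s_0 = plaintext = 0x5A0F
s_1 = Round(s_0, k_0) = 0x0F4E
s_2 = Round(s_1, k_1) = 0x4E9E
s_3 = Round(s_2, k_2) = 0x9E8B
s_4 = Round(s_3, k_3) = 0x8B33
s_5 = Round(s_4, k_4) = 0x3349
s_6 = Round(s_5, k_5) = 0x4947
s_7 = Round(s_6, k_6) = 0x479C
s_8 = Round(s_7, k_7) = 0x9C48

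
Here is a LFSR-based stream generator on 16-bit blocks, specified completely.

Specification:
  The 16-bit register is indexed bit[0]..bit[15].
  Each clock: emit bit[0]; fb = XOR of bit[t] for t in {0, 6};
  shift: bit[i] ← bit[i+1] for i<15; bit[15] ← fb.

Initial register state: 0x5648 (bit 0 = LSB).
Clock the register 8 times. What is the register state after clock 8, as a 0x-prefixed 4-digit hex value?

reg_0 = 0x5648
clock 1: out=0, reg = 0xAB24
clock 2: out=0, reg = 0x5592
clock 3: out=0, reg = 0x2AC9
clock 4: out=1, reg = 0x1564
clock 5: out=0, reg = 0x8AB2
clock 6: out=0, reg = 0x4559
clock 7: out=1, reg = 0x22AC
clock 8: out=0, reg = 0x1156

0x1156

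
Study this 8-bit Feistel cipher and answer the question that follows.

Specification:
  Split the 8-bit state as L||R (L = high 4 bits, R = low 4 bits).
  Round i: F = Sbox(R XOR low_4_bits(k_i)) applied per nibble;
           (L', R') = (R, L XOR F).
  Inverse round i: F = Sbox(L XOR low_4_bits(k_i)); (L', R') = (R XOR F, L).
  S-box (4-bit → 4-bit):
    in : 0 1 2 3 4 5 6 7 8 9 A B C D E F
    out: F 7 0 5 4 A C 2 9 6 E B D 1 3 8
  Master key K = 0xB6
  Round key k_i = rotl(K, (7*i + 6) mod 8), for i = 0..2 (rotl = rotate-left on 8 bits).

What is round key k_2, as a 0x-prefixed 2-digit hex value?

K = 0xB6
k_0 = rotl(K, (7*0+6) mod 8) = rotl(K, 6) = 0xAD
k_1 = rotl(K, (7*1+6) mod 8) = rotl(K, 5) = 0xD6
k_2 = rotl(K, (7*2+6) mod 8) = rotl(K, 4) = 0x6B

0x6B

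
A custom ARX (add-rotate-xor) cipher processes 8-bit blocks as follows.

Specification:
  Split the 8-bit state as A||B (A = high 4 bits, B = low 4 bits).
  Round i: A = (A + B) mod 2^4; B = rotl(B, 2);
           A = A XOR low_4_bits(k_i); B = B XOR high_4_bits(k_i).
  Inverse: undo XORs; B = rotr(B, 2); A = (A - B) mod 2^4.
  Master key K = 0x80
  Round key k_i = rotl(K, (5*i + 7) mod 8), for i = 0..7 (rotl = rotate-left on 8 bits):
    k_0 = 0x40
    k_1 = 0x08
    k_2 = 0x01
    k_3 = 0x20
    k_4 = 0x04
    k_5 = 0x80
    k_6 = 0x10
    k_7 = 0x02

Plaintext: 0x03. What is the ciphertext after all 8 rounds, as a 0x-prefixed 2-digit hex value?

s_0 = plaintext = 0x03
s_1 = Round(s_0, k_0) = 0x38
s_2 = Round(s_1, k_1) = 0x32
s_3 = Round(s_2, k_2) = 0x48
s_4 = Round(s_3, k_3) = 0xC0
s_5 = Round(s_4, k_4) = 0x80
s_6 = Round(s_5, k_5) = 0x88
s_7 = Round(s_6, k_6) = 0x03
s_8 = Round(s_7, k_7) = 0x1C

0x1C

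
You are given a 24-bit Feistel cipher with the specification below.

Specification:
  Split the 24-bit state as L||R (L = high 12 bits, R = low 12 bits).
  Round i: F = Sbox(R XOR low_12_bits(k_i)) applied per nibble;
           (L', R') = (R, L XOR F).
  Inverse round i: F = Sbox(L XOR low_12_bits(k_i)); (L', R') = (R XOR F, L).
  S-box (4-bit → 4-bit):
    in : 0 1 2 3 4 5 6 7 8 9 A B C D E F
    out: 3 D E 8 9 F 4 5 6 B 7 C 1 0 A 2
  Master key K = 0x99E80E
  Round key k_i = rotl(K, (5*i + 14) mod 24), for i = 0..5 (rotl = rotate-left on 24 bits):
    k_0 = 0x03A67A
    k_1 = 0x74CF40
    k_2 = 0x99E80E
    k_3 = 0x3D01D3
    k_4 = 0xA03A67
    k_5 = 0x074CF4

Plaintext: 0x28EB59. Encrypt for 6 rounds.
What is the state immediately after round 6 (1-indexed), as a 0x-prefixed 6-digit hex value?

s_0 = plaintext = 0x28EB59
s_1 = Round(s_0, k_0) = 0xB59266
s_2 = Round(s_1, k_1) = 0x266BBD
s_3 = Round(s_2, k_2) = 0xBBDAAE
s_4 = Round(s_3, k_3) = 0xAAE7ED
s_5 = Round(s_4, k_4) = 0x7EDAC9
s_6 = Round(s_5, k_5) = 0xAC936D

0xAC936D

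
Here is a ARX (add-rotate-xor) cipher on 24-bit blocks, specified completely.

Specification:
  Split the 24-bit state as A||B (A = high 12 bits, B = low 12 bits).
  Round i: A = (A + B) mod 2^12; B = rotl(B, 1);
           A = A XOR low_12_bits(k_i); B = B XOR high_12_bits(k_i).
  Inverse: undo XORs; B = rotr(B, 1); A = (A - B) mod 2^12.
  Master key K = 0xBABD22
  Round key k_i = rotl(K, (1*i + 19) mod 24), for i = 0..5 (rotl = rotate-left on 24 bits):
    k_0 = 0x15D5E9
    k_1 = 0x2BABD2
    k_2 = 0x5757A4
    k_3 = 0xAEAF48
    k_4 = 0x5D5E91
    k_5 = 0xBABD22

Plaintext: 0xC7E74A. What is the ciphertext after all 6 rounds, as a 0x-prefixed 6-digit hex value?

s_0 = plaintext = 0xC7E74A
s_1 = Round(s_0, k_0) = 0x621FC9
s_2 = Round(s_1, k_1) = 0xE38D29
s_3 = Round(s_2, k_2) = 0xCC5F26
s_4 = Round(s_3, k_3) = 0x4A34A7
s_5 = Round(s_4, k_4) = 0x7DBC9B
s_6 = Round(s_5, k_5) = 0x95429C

0x95429C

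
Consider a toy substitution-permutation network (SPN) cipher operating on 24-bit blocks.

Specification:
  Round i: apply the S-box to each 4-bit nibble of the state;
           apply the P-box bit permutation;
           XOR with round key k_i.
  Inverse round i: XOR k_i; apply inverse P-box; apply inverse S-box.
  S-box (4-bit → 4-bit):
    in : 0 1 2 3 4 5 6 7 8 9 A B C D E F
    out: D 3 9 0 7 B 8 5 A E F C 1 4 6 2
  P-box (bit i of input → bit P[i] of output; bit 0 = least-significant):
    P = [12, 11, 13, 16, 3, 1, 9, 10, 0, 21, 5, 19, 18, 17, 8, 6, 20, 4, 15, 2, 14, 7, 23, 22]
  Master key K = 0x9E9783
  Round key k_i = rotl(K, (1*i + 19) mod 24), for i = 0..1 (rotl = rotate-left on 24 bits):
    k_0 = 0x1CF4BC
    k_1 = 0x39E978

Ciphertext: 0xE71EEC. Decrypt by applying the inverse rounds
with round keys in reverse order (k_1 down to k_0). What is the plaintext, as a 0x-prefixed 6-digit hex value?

s_0 = ciphertext = 0xE71EEC
s_1 = InvRound(s_0, k_1) = 0xAA46B7
s_2 = InvRound(s_1, k_0) = 0xD71147

0xD71147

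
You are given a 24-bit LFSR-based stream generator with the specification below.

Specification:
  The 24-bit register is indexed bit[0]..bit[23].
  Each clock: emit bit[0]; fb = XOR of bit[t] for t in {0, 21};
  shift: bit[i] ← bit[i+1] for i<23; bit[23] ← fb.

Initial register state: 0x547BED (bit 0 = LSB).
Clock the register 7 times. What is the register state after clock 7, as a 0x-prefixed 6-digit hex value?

reg_0 = 0x547BED
clock 1: out=1, reg = 0xAA3DF6
clock 2: out=0, reg = 0xD51EFB
clock 3: out=1, reg = 0xEA8F7D
clock 4: out=1, reg = 0x7547BE
clock 5: out=0, reg = 0xBAA3DF
clock 6: out=1, reg = 0x5D51EF
clock 7: out=1, reg = 0xAEA8F7

0xAEA8F7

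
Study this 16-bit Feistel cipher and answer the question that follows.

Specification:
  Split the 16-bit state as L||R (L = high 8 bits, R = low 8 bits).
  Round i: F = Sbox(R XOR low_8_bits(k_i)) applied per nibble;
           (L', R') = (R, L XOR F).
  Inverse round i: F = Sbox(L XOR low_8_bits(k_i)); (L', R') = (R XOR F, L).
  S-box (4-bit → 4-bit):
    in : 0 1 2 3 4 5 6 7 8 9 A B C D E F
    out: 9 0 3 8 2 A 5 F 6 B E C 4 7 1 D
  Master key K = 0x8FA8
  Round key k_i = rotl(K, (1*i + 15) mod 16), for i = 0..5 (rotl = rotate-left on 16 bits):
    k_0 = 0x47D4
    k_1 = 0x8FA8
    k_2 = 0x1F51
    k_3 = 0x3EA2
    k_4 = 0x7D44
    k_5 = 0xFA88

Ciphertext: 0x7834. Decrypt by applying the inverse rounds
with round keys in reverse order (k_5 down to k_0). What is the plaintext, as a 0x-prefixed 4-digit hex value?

0xE5A0

s_0 = ciphertext = 0x7834
s_1 = InvRound(s_0, k_5) = 0xED78
s_2 = InvRound(s_1, k_4) = 0x93ED
s_3 = InvRound(s_2, k_3) = 0x6D93
s_4 = InvRound(s_3, k_2) = 0x176D
s_5 = InvRound(s_4, k_1) = 0xA017
s_6 = InvRound(s_5, k_0) = 0xE5A0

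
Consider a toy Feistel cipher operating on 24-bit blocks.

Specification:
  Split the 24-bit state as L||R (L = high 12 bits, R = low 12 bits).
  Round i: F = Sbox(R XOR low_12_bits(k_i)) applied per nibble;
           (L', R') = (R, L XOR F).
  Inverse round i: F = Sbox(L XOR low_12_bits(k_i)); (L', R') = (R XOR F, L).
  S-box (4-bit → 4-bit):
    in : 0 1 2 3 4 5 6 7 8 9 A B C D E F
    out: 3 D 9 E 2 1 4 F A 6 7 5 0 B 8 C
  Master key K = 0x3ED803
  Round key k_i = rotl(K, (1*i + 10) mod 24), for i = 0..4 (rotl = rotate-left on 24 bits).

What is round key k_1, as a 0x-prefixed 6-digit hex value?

0xC019F6

K = 0x3ED803
k_0 = rotl(K, (1*0+10) mod 24) = rotl(K, 10) = 0x600CFB
k_1 = rotl(K, (1*1+10) mod 24) = rotl(K, 11) = 0xC019F6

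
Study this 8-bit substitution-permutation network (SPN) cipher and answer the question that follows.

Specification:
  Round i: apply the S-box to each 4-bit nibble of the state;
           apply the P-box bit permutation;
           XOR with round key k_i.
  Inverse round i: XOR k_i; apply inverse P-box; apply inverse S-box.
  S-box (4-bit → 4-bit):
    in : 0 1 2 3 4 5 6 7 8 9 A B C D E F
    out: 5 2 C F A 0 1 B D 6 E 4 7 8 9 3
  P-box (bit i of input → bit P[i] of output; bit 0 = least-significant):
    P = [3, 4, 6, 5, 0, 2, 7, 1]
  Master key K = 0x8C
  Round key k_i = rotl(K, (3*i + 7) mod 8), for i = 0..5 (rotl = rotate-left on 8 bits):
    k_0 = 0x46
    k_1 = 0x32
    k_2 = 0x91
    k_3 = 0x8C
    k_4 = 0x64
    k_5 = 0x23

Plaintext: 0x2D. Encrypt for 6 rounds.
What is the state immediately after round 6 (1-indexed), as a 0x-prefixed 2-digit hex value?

0x42

s_0 = plaintext = 0x2D
s_1 = Round(s_0, k_0) = 0xE4
s_2 = Round(s_1, k_1) = 0x01
s_3 = Round(s_2, k_2) = 0x00
s_4 = Round(s_3, k_3) = 0x45
s_5 = Round(s_4, k_4) = 0x62
s_6 = Round(s_5, k_5) = 0x42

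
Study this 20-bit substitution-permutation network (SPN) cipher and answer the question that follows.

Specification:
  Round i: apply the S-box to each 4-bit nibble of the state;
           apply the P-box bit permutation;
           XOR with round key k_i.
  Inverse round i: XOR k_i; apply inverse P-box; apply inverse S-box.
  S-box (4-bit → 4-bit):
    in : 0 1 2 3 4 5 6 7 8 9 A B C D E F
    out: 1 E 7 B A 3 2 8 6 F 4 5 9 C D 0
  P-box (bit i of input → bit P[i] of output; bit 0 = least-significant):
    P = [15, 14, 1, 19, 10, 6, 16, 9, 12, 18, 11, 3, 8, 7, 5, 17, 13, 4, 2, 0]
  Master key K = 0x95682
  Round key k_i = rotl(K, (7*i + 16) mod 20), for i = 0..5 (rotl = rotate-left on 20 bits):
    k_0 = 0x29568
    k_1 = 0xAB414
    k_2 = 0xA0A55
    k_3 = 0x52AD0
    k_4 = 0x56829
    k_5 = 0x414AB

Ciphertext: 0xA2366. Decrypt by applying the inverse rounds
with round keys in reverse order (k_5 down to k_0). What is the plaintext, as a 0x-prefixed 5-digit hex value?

0x38A11

s_0 = ciphertext = 0xA2366
s_1 = InvRound(s_0, k_5) = 0xE3337
s_2 = InvRound(s_1, k_4) = 0x8CED1
s_3 = InvRound(s_2, k_3) = 0xCF6B3
s_4 = InvRound(s_3, k_2) = 0xB1252
s_5 = InvRound(s_4, k_1) = 0xBFF9B
s_6 = InvRound(s_5, k_0) = 0x38A11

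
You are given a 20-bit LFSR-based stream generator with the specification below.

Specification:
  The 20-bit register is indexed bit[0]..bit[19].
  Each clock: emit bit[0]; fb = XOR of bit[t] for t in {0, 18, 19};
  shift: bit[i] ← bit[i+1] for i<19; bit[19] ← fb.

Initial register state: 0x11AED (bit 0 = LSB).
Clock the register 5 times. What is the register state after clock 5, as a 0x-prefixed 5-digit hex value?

reg_0 = 0x11AED
clock 1: out=1, reg = 0x88D76
clock 2: out=0, reg = 0xC46BB
clock 3: out=1, reg = 0xE235D
clock 4: out=1, reg = 0xF11AE
clock 5: out=0, reg = 0x788D7

0x788D7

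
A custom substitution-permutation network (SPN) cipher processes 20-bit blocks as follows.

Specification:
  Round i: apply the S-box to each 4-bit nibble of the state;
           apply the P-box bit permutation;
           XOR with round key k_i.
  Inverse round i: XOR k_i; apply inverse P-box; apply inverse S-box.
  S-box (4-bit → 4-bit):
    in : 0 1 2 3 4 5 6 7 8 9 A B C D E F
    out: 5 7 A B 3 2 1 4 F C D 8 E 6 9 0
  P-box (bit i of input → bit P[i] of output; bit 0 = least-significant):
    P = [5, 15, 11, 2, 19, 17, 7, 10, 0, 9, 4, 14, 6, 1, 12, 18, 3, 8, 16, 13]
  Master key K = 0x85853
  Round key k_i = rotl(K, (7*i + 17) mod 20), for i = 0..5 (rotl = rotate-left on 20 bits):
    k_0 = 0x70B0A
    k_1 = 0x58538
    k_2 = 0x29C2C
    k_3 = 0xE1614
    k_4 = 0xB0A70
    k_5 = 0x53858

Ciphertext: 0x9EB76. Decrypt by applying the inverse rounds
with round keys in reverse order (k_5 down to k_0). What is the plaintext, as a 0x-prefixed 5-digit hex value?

s_0 = ciphertext = 0x9EB76
s_1 = InvRound(s_0, k_5) = 0x4C263
s_2 = InvRound(s_1, k_4) = 0x72A4D
s_3 = InvRound(s_2, k_3) = 0xA00E7
s_4 = InvRound(s_3, k_2) = 0x616AD
s_5 = InvRound(s_4, k_1) = 0xD71D2
s_6 = InvRound(s_5, k_0) = 0xE0C17

0xE0C17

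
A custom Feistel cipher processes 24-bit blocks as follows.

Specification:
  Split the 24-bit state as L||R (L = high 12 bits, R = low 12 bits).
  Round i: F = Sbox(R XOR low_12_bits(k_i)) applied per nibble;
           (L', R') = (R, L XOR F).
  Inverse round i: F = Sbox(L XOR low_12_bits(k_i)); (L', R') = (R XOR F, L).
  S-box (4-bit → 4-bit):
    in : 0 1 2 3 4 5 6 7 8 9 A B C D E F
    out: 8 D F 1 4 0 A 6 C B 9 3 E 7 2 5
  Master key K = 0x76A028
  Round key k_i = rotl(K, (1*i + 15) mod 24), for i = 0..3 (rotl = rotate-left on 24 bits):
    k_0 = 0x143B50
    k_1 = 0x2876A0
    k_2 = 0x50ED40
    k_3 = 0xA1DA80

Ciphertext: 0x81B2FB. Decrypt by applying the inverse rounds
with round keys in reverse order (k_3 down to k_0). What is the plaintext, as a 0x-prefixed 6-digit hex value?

0xE1575E

s_0 = ciphertext = 0x81B2FB
s_1 = InvRound(s_0, k_3) = 0xD4881B
s_2 = InvRound(s_1, k_2) = 0x097D48
s_3 = InvRound(s_2, k_1) = 0x75E097
s_4 = InvRound(s_3, k_0) = 0xE1575E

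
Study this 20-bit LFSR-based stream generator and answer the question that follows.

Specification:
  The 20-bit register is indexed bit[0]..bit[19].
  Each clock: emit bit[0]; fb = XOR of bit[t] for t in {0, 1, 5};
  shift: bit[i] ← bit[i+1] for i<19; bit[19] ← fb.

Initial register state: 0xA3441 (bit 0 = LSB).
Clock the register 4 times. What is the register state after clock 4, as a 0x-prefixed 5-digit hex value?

0x3A344

reg_0 = 0xA3441
clock 1: out=1, reg = 0xD1A20
clock 2: out=0, reg = 0xE8D10
clock 3: out=0, reg = 0x74688
clock 4: out=0, reg = 0x3A344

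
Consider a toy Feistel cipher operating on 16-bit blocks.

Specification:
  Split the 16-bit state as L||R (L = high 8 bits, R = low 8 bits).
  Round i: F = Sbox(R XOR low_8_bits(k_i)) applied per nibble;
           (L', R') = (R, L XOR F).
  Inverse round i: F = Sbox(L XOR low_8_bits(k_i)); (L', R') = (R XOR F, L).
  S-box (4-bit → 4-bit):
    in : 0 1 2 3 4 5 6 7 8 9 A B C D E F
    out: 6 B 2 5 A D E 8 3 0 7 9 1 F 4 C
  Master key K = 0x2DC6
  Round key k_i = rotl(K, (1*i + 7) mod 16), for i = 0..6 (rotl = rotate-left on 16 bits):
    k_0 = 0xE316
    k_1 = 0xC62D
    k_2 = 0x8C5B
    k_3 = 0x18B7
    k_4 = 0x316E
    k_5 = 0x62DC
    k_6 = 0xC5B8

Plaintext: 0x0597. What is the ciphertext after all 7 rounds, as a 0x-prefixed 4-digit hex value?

0xE743

s_0 = plaintext = 0x0597
s_1 = Round(s_0, k_0) = 0x973E
s_2 = Round(s_1, k_1) = 0x3E22
s_3 = Round(s_2, k_2) = 0x22BE
s_4 = Round(s_3, k_3) = 0xBE42
s_5 = Round(s_4, k_4) = 0x429F
s_6 = Round(s_5, k_5) = 0x9FE7
s_7 = Round(s_6, k_6) = 0xE743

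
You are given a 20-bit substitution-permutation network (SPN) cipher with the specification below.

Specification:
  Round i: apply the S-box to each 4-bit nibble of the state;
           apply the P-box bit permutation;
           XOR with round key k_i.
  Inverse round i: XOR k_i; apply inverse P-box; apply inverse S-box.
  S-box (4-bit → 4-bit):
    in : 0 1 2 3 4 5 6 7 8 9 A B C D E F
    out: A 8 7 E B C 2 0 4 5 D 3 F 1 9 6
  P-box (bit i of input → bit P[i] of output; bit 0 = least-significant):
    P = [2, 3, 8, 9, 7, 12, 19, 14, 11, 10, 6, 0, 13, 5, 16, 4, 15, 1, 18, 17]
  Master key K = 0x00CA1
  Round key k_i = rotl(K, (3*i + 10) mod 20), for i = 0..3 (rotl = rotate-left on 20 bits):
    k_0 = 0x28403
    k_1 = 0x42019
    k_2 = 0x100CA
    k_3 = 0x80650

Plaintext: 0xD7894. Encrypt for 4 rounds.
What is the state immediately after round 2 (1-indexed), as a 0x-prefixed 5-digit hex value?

s_0 = plaintext = 0xD7894
s_1 = Round(s_0, k_0) = 0xA06CF
s_2 = Round(s_1, k_1) = 0xAF5A1
s_3 = Round(s_2, k_2) = 0xEC22B
s_4 = Round(s_3, k_3) = 0x3BAAC

0xAF5A1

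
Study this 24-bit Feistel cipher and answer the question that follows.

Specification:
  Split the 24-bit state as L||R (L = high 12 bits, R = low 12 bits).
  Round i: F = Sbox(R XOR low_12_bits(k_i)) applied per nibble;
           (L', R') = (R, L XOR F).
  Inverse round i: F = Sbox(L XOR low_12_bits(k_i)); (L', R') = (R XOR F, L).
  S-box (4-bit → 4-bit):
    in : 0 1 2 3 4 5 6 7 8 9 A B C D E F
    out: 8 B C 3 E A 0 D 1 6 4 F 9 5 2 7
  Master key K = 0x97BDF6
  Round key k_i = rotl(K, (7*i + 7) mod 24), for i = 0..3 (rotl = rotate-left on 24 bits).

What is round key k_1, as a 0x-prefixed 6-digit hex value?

0x7DA5EF

K = 0x97BDF6
k_0 = rotl(K, (7*0+7) mod 24) = rotl(K, 7) = 0xDEFB4B
k_1 = rotl(K, (7*1+7) mod 24) = rotl(K, 14) = 0x7DA5EF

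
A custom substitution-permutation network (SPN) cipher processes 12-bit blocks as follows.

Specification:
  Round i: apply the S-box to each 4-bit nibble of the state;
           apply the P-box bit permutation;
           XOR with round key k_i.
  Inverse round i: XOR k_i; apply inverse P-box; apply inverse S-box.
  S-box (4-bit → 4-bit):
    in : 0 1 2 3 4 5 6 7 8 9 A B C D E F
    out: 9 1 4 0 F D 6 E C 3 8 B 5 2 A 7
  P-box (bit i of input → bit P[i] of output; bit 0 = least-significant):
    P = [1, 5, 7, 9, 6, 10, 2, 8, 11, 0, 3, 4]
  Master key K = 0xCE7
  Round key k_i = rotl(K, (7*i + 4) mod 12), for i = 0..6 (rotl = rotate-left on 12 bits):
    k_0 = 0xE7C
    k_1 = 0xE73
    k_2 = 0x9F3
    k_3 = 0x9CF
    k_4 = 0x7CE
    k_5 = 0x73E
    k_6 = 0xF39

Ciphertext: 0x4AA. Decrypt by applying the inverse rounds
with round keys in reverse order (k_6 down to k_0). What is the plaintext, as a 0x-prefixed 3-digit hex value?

s_0 = ciphertext = 0x4AA
s_1 = InvRound(s_0, k_6) = 0xBA5
s_2 = InvRound(s_1, k_5) = 0x4DC
s_3 = InvRound(s_2, k_4) = 0xAA0
s_4 = InvRound(s_3, k_3) = 0x65B
s_5 = InvRound(s_4, k_2) = 0xCE7
s_6 = InvRound(s_5, k_1) = 0xA28
s_7 = InvRound(s_6, k_0) = 0xAF3

0xAF3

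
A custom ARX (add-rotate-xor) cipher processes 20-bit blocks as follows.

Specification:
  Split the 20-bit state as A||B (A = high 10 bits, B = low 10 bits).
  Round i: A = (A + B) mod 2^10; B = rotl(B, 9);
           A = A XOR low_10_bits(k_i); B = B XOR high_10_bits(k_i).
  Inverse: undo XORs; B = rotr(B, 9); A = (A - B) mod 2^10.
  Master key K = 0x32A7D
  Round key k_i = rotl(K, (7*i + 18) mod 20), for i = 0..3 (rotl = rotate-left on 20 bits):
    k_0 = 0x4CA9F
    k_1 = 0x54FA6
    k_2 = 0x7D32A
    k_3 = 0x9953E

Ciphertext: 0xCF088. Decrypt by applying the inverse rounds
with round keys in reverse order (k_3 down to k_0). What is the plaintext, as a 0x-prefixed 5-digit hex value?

s_0 = ciphertext = 0xCF088
s_1 = InvRound(s_0, k_3) = 0x09DDB
s_2 = InvRound(s_1, k_2) = 0xABC5E
s_3 = InvRound(s_2, k_1) = 0xBBE1A
s_4 = InvRound(s_3, k_0) = 0x87E51

0x87E51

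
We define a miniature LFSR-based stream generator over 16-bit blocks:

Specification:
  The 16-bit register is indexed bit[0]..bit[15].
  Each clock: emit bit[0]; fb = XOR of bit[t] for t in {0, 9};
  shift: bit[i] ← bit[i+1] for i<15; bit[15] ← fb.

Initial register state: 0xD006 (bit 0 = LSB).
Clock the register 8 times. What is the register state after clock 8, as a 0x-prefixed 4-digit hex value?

0x6ED0

reg_0 = 0xD006
clock 1: out=0, reg = 0x6803
clock 2: out=1, reg = 0xB401
clock 3: out=1, reg = 0xDA00
clock 4: out=0, reg = 0xED00
clock 5: out=0, reg = 0x7680
clock 6: out=0, reg = 0xBB40
clock 7: out=0, reg = 0xDDA0
clock 8: out=0, reg = 0x6ED0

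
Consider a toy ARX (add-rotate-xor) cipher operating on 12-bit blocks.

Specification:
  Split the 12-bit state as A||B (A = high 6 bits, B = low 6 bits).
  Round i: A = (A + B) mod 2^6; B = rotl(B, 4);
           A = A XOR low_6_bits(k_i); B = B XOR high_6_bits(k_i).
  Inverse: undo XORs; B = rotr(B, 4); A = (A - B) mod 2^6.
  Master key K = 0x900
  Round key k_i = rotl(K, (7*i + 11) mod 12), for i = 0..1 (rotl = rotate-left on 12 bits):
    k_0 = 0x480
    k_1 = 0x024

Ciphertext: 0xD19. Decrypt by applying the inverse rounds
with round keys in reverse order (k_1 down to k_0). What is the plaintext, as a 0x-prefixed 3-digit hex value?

0x31F

s_0 = ciphertext = 0xD19
s_1 = InvRound(s_0, k_1) = 0xAE5
s_2 = InvRound(s_1, k_0) = 0x31F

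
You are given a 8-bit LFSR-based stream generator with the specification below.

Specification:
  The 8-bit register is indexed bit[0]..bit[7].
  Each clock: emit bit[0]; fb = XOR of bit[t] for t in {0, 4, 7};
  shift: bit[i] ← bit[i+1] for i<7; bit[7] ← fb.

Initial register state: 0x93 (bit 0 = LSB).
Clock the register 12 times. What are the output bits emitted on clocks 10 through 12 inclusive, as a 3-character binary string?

001

reg_0 = 0x93
clock 1: out=1, reg = 0xC9
clock 2: out=1, reg = 0x64
clock 3: out=0, reg = 0x32
clock 4: out=0, reg = 0x99
clock 5: out=1, reg = 0xCC
clock 6: out=0, reg = 0xE6
clock 7: out=0, reg = 0xF3
clock 8: out=1, reg = 0xF9
clock 9: out=1, reg = 0xFC
clock 10: out=0, reg = 0x7E
clock 11: out=0, reg = 0xBF
clock 12: out=1, reg = 0xDF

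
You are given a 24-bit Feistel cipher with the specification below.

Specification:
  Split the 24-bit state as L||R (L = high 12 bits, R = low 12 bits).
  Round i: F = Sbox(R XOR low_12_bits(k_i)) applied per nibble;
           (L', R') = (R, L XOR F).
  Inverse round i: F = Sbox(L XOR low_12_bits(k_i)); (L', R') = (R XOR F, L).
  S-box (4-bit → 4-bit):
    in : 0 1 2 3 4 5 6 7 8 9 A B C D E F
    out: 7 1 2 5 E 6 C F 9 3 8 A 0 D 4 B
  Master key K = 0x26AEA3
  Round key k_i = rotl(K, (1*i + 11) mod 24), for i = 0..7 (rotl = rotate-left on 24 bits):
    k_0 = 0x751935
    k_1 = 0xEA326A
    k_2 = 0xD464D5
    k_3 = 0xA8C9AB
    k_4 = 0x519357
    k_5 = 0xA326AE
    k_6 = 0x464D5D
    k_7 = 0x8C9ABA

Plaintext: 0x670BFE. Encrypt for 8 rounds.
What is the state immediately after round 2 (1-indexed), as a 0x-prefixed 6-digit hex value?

s_0 = plaintext = 0x670BFE
s_1 = Round(s_0, k_0) = 0xBFE47A
s_2 = Round(s_1, k_1) = 0x47A7E9
s_3 = Round(s_2, k_2) = 0x7E912A
s_4 = Round(s_3, k_3) = 0x12AE78
s_5 = Round(s_4, k_4) = 0xE78C01
s_6 = Round(s_5, k_5) = 0xC016F3
s_7 = Round(s_6, k_6) = 0x6F3685
s_8 = Round(s_7, k_7) = 0x6856A8

0x47A7E9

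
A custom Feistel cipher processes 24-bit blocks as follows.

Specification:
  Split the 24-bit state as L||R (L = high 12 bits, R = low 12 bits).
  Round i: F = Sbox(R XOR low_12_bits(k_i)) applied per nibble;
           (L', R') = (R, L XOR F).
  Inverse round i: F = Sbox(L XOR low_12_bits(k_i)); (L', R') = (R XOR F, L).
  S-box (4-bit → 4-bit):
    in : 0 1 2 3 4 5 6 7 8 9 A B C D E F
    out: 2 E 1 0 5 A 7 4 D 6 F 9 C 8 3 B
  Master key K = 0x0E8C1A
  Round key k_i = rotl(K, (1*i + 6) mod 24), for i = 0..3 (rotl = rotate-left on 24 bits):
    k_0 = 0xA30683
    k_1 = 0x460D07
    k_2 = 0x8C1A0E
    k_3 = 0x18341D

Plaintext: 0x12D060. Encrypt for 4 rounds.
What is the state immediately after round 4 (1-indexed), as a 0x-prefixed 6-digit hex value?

0x6C380C

s_0 = plaintext = 0x12D060
s_1 = Round(s_0, k_0) = 0x06061D
s_2 = Round(s_1, k_1) = 0x61D98F
s_3 = Round(s_2, k_2) = 0x98F6C3
s_4 = Round(s_3, k_3) = 0x6C380C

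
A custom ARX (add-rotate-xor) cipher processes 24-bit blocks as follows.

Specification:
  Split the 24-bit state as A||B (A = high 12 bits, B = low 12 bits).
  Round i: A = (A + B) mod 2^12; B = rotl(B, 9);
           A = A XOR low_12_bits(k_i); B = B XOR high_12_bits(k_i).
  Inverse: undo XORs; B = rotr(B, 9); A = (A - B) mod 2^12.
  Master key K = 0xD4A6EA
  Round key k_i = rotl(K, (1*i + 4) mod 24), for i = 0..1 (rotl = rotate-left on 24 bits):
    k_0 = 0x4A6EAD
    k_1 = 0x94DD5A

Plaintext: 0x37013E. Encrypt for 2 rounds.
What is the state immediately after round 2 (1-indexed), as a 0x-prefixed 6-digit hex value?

0xFDEA5D

s_0 = plaintext = 0x37013E
s_1 = Round(s_0, k_0) = 0xA03881
s_2 = Round(s_1, k_1) = 0xFDEA5D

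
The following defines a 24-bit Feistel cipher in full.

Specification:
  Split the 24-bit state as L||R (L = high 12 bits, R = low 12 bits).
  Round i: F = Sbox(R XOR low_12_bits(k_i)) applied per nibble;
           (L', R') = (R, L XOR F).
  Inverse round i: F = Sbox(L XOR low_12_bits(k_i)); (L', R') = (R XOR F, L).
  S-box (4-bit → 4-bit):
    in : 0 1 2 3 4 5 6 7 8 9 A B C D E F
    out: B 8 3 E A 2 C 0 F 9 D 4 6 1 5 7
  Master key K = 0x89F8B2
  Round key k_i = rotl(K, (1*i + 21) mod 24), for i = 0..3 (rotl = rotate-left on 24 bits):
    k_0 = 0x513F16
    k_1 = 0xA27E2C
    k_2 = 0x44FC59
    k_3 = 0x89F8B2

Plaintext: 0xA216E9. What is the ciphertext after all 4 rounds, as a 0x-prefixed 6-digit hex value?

s_0 = plaintext = 0xA216E9
s_1 = Round(s_0, k_0) = 0x6E9356
s_2 = Round(s_1, k_1) = 0x3567E4
s_3 = Round(s_2, k_2) = 0x7E4717
s_4 = Round(s_3, k_3) = 0x717036

0x717036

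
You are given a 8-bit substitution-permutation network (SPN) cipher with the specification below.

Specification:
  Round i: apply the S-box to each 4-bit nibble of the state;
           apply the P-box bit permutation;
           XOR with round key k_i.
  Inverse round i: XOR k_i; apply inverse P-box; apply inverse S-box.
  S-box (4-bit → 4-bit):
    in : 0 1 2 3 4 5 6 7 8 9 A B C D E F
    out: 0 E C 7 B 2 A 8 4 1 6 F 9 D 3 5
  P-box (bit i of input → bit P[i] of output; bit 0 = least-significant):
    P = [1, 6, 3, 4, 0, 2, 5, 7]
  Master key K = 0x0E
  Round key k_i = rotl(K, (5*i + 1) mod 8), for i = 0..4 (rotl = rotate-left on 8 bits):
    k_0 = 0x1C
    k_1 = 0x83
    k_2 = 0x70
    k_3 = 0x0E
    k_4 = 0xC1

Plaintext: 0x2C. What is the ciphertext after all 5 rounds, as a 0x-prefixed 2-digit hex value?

0x1F

s_0 = plaintext = 0x2C
s_1 = Round(s_0, k_0) = 0xAE
s_2 = Round(s_1, k_1) = 0xE5
s_3 = Round(s_2, k_2) = 0x35
s_4 = Round(s_3, k_3) = 0x6B
s_5 = Round(s_4, k_4) = 0x1F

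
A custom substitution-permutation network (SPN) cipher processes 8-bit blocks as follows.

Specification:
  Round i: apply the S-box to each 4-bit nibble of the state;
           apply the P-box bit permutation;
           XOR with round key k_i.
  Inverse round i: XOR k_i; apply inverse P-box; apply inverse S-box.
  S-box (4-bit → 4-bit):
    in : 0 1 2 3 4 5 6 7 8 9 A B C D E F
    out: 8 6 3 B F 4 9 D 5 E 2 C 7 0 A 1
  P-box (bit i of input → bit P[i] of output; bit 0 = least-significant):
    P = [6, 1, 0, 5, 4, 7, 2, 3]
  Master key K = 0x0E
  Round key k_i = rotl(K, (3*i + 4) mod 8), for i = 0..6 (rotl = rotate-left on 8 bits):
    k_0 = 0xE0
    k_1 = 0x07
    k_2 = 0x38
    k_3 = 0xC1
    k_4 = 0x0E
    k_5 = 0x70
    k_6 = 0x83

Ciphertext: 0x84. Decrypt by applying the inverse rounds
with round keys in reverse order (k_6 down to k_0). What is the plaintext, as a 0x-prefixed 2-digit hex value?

0xCA

s_0 = ciphertext = 0x84
s_1 = InvRound(s_0, k_6) = 0x51
s_2 = InvRound(s_1, k_5) = 0xDB
s_3 = InvRound(s_2, k_4) = 0xC8
s_4 = InvRound(s_3, k_3) = 0x05
s_5 = InvRound(s_4, k_2) = 0x7B
s_6 = InvRound(s_5, k_1) = 0x76
s_7 = InvRound(s_6, k_0) = 0xCA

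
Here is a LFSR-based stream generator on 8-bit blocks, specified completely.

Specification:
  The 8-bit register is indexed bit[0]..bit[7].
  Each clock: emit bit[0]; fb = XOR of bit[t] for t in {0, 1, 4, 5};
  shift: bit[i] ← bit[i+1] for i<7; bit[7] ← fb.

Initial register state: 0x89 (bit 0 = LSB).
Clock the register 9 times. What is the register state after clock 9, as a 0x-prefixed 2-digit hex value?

0x0C

reg_0 = 0x89
clock 1: out=1, reg = 0xC4
clock 2: out=0, reg = 0x62
clock 3: out=0, reg = 0x31
clock 4: out=1, reg = 0x98
clock 5: out=0, reg = 0xCC
clock 6: out=0, reg = 0x66
clock 7: out=0, reg = 0x33
clock 8: out=1, reg = 0x19
clock 9: out=1, reg = 0x0C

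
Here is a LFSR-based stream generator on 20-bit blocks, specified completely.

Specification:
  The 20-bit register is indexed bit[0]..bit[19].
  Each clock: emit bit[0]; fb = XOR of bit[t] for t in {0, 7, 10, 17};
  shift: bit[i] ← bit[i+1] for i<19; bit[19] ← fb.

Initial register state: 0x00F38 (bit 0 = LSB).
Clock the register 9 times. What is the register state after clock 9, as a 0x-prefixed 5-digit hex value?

0xA6807

reg_0 = 0x00F38
clock 1: out=0, reg = 0x8079C
clock 2: out=0, reg = 0x403CE
clock 3: out=0, reg = 0xA01E7
clock 4: out=1, reg = 0xD00F3
clock 5: out=1, reg = 0x68079
clock 6: out=1, reg = 0x3403C
clock 7: out=0, reg = 0x9A01E
clock 8: out=0, reg = 0x4D00F
clock 9: out=1, reg = 0xA6807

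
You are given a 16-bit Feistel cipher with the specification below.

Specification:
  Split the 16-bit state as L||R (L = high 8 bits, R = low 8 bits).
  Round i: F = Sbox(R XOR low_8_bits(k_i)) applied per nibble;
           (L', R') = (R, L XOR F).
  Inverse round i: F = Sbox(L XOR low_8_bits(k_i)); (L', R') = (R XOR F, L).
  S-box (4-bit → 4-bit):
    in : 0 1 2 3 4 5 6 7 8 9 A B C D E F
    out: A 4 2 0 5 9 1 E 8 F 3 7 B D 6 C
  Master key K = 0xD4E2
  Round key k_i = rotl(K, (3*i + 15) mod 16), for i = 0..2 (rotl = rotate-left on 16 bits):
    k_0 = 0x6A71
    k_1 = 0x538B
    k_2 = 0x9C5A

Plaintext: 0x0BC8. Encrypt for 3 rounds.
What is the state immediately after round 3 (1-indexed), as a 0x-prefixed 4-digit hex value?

s_0 = plaintext = 0x0BC8
s_1 = Round(s_0, k_0) = 0xC874
s_2 = Round(s_1, k_1) = 0x7404
s_3 = Round(s_2, k_2) = 0x04E2

0x04E2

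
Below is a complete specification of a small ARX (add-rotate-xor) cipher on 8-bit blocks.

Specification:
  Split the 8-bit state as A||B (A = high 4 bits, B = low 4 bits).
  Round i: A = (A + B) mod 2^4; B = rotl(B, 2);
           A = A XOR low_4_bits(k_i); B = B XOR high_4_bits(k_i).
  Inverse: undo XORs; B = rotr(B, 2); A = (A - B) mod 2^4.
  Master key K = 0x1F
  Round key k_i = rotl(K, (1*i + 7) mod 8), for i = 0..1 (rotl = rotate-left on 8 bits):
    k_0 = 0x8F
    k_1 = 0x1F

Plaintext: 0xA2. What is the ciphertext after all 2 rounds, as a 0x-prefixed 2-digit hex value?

s_0 = plaintext = 0xA2
s_1 = Round(s_0, k_0) = 0x30
s_2 = Round(s_1, k_1) = 0xC1

0xC1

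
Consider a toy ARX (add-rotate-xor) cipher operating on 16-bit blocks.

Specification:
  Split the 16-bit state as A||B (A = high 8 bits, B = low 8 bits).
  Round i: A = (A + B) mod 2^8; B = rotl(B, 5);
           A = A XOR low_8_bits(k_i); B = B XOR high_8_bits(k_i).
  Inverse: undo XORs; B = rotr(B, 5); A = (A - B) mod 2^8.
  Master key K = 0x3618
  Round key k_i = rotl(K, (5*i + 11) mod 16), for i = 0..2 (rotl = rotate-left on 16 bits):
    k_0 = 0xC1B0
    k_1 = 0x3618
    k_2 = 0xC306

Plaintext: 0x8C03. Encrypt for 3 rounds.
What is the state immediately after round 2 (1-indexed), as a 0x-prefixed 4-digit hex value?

s_0 = plaintext = 0x8C03
s_1 = Round(s_0, k_0) = 0x3FA1
s_2 = Round(s_1, k_1) = 0xF802
s_3 = Round(s_2, k_2) = 0xFC83

0xF802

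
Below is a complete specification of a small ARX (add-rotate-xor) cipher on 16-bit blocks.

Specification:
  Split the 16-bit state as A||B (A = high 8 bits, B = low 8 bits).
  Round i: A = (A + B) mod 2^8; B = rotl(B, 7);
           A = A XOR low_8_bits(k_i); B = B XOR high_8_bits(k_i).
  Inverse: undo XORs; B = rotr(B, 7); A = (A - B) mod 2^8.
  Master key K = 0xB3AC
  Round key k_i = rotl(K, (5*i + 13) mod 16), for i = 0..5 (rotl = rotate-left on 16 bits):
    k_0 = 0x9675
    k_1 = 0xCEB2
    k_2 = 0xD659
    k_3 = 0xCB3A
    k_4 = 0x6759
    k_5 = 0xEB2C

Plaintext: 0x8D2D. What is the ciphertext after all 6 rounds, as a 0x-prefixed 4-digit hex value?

s_0 = plaintext = 0x8D2D
s_1 = Round(s_0, k_0) = 0xCF00
s_2 = Round(s_1, k_1) = 0x7DCE
s_3 = Round(s_2, k_2) = 0x12B1
s_4 = Round(s_3, k_3) = 0xF913
s_5 = Round(s_4, k_4) = 0x55EE
s_6 = Round(s_5, k_5) = 0x6F9C

0x6F9C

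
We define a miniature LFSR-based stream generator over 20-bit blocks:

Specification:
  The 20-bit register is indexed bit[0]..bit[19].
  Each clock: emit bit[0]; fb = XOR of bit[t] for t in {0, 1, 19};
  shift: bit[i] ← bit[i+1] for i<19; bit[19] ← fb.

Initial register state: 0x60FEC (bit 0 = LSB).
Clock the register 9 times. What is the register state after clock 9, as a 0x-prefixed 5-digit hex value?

0xFB307

reg_0 = 0x60FEC
clock 1: out=0, reg = 0x307F6
clock 2: out=0, reg = 0x983FB
clock 3: out=1, reg = 0xCC1FD
clock 4: out=1, reg = 0x660FE
clock 5: out=0, reg = 0xB307F
clock 6: out=1, reg = 0xD983F
clock 7: out=1, reg = 0xECC1F
clock 8: out=1, reg = 0xF660F
clock 9: out=1, reg = 0xFB307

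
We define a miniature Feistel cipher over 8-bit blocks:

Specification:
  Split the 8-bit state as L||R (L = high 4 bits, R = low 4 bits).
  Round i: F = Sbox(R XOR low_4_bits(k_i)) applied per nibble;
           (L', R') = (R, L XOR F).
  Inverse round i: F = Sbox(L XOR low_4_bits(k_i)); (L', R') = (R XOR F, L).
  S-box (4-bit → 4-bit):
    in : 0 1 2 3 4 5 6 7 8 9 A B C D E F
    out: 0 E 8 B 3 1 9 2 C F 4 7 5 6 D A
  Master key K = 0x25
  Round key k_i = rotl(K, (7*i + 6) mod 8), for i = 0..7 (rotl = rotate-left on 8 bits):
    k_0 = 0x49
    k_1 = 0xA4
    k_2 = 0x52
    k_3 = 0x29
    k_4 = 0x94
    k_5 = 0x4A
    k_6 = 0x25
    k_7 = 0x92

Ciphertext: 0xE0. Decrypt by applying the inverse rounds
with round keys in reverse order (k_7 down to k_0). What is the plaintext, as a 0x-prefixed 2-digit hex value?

0x16

s_0 = ciphertext = 0xE0
s_1 = InvRound(s_0, k_7) = 0x5E
s_2 = InvRound(s_1, k_6) = 0xE5
s_3 = InvRound(s_2, k_5) = 0x6E
s_4 = InvRound(s_3, k_4) = 0x66
s_5 = InvRound(s_4, k_3) = 0xC6
s_6 = InvRound(s_5, k_2) = 0xBC
s_7 = InvRound(s_6, k_1) = 0x6B
s_8 = InvRound(s_7, k_0) = 0x16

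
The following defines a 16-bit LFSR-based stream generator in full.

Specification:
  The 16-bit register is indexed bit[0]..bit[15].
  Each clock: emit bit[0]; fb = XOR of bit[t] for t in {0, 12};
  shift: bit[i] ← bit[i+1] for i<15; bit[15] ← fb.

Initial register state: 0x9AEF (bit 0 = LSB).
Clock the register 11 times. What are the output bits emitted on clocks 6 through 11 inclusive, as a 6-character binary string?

111010

reg_0 = 0x9AEF
clock 1: out=1, reg = 0x4D77
clock 2: out=1, reg = 0xA6BB
clock 3: out=1, reg = 0xD35D
clock 4: out=1, reg = 0x69AE
clock 5: out=0, reg = 0x34D7
clock 6: out=1, reg = 0x1A6B
clock 7: out=1, reg = 0x0D35
clock 8: out=1, reg = 0x869A
clock 9: out=0, reg = 0x434D
clock 10: out=1, reg = 0xA1A6
clock 11: out=0, reg = 0x50D3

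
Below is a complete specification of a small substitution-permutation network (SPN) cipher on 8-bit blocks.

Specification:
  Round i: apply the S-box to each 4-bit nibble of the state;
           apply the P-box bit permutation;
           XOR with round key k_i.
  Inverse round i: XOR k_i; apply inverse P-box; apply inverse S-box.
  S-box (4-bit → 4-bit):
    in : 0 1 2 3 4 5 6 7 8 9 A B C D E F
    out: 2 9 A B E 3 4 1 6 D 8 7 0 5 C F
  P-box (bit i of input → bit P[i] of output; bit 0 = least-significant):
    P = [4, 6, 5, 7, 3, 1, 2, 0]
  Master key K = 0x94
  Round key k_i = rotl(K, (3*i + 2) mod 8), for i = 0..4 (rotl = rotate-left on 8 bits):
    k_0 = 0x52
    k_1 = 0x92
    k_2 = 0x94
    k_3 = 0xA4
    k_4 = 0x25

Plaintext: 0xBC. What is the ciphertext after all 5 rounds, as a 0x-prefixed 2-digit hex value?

0x5C

s_0 = plaintext = 0xBC
s_1 = Round(s_0, k_0) = 0x5C
s_2 = Round(s_1, k_1) = 0x98
s_3 = Round(s_2, k_2) = 0xF9
s_4 = Round(s_3, k_3) = 0x1B
s_5 = Round(s_4, k_4) = 0x5C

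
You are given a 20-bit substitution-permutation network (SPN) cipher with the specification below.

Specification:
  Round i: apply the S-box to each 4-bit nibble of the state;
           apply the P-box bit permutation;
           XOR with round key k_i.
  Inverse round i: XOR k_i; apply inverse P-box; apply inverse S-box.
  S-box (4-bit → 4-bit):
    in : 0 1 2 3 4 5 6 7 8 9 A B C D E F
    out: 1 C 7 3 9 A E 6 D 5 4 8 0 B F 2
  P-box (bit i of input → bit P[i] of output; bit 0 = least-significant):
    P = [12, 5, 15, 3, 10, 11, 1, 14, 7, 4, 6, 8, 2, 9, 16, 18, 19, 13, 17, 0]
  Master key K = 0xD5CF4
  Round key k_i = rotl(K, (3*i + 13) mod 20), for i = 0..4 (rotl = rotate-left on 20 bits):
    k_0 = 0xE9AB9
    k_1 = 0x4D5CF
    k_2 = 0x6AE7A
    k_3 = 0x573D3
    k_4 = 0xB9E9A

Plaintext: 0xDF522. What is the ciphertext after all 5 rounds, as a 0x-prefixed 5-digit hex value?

s_0 = plaintext = 0xDF522
s_1 = Round(s_0, k_0) = 0x6258A
s_2 = Round(s_1, k_1) = 0x732D8
s_3 = Round(s_2, k_2) = 0x450A6
s_4 = Round(s_3, k_3) = 0x9F178
s_5 = Round(s_4, k_4) = 0x105D0

0x105D0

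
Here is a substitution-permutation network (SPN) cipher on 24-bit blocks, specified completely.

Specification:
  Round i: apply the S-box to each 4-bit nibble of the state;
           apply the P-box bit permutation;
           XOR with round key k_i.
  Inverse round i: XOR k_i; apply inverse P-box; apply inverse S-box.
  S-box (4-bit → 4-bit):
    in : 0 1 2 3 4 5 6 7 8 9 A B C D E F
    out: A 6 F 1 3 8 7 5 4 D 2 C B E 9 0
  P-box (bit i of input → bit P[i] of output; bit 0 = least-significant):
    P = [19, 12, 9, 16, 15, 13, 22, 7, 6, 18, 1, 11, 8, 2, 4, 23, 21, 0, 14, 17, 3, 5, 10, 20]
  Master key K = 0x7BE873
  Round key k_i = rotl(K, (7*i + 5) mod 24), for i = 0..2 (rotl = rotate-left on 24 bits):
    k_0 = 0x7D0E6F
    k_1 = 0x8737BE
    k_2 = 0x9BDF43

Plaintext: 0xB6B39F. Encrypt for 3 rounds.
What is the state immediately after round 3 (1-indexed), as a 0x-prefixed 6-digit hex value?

s_0 = plaintext = 0xB6B39F
s_1 = Round(s_0, k_0) = 0x8DCABE
s_2 = Round(s_1, k_1) = 0x48723B
s_3 = Round(s_2, k_2) = 0x9E1439

0x9E1439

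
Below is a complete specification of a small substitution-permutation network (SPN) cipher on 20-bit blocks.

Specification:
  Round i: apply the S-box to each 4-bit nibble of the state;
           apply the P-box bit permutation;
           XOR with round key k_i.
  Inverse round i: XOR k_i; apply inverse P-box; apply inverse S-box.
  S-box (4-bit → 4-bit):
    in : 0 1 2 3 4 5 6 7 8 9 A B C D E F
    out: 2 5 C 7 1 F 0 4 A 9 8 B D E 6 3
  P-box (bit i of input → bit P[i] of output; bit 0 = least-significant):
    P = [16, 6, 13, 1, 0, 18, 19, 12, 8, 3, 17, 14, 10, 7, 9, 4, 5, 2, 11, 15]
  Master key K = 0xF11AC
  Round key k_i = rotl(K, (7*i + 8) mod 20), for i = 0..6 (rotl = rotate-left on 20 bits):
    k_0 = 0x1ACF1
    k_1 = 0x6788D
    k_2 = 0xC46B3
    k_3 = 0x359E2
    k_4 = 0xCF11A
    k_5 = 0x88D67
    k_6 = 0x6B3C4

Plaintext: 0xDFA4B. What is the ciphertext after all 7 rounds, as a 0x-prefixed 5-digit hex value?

0x8ED38

s_0 = plaintext = 0xDFA4B
s_1 = Round(s_0, k_0) = 0x06036
s_2 = Round(s_1, k_1) = 0xA7880
s_3 = Round(s_2, k_2) = 0x894FB
s_4 = Round(s_3, k_3) = 0x6DCB5
s_5 = Round(s_4, k_4) = 0xB82C9
s_6 = Round(s_5, k_5) = 0x35DD0
s_7 = Round(s_6, k_6) = 0x8ED38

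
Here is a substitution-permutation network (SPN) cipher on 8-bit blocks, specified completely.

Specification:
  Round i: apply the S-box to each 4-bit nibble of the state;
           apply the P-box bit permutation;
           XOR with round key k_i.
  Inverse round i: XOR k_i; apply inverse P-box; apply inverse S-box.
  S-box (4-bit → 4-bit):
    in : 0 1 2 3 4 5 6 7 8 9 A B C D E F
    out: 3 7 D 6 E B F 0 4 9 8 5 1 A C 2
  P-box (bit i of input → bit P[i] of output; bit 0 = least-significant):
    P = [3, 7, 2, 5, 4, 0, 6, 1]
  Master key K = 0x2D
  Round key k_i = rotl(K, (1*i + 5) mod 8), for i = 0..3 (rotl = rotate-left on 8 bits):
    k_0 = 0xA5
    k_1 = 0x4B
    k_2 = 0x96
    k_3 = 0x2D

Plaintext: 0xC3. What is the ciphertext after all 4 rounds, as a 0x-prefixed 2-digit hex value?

s_0 = plaintext = 0xC3
s_1 = Round(s_0, k_0) = 0x31
s_2 = Round(s_1, k_1) = 0x86
s_3 = Round(s_2, k_2) = 0x7A
s_4 = Round(s_3, k_3) = 0x0D

0x0D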